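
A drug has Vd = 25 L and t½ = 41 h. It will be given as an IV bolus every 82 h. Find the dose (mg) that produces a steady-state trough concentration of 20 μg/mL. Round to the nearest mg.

τ/t½ = 82/41 ≈ 2, so f = (1/2)^(82/41) ≈ 0.250000.
Cmin,ss = (D/Vd)·f/(1−f), so D = Cmin,ss·Vd·(1−f)/f.
D = 20 × 25 × (1−f)/f ≈ 20 × 25 × 3.00000 ≈ 1500.00 mg.

1500 mg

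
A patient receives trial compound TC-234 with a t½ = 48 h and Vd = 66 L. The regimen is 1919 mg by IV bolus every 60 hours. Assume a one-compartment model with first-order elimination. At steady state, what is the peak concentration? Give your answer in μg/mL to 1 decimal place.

τ/t½ = 60/48 ≈ 1.25, so fraction remaining f = (1/2)^(60/48) ≈ 0.4204.
Accumulation ratio R = 1/(1 − f) ≈ 1/0.5796 ≈ 1.7253.
Each bolus raises the concentration by D/Vd = 1919/66 ≈ 29.076 μg/mL.
Cmax,ss = C₀/(1 − f) ≈ 29.076/0.5796 ≈ 50.166 μg/mL.

50.2 μg/mL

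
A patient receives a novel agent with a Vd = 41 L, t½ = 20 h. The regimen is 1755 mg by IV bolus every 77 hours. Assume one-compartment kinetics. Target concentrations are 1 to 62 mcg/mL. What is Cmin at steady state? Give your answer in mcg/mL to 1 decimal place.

3.2 mcg/mL

τ/t½ = 77/20 ≈ 3.85, so fraction remaining f = (1/2)^(77/20) ≈ 0.0693.
Accumulation ratio R = 1/(1 − f) ≈ 1/0.9307 ≈ 1.0745.
Single-dose peak C₀ = D/Vd = 1755/41 ≈ 42.805 mcg/mL.
Cmax,ss = C₀/(1 − f) ≈ 42.805/0.9307 ≈ 45.992 mcg/mL.
Steady-state trough Cmin,ss = Cmax,ss·f ≈ 45.992 × 0.0693 ≈ 3.187 mcg/mL.
Trough 3.2 mcg/mL vs MEC 1 mcg/mL: adequate.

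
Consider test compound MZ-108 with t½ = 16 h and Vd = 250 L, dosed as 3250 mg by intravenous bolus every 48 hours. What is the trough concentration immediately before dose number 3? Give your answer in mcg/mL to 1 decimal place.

1.8 mcg/mL

f = (1/2)^(τ/t½) = (1/2)^(48/16) ≈ 0.1250.
C₀ = D/Vd = 3250/250 ≈ 13.000 mcg/mL.
Before the 3rd dose, 2 doses have been given. Superposition: Cmin = C₀·(f + f²).
≈ 13.000 × (0.1250 + 0.0156) ≈ 13.000 × 0.1406 ≈ 1.828 mcg/mL.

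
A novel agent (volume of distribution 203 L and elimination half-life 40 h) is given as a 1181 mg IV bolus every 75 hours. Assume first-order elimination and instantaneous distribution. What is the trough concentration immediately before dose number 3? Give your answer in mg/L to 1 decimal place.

f = (1/2)^(τ/t½) = (1/2)^(75/40) ≈ 0.2726.
C₀ = D/Vd = 1181/203 ≈ 5.818 mg/L.
Before the 3rd dose, 2 doses have been given. Superposition: Cmin = C₀·(f + f²).
≈ 5.818 × (0.2726 + 0.0743) ≈ 5.818 × 0.3469 ≈ 2.018 mg/L.

2.0 mg/L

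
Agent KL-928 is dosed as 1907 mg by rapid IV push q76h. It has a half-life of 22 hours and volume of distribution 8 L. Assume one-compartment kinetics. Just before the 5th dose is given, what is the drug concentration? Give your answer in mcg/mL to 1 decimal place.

23.9 mcg/mL

f = (1/2)^(τ/t½) = (1/2)^(76/22) ≈ 0.0912.
C₀ = D/Vd = 1907/8 ≈ 238.375 mcg/mL.
Before the 5th dose, 4 doses have been given. Superposition: Cmin = C₀·(f + f² + … + f^4).
≈ 238.375 × (0.0912 + 0.0083 + 0.0008 + 0.0001) ≈ 238.375 × 0.1004 ≈ 23.933 mcg/mL.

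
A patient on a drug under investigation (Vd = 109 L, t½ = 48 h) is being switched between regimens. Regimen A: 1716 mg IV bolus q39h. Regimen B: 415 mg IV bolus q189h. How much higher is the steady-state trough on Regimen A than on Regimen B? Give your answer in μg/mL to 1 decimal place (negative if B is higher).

Regimen A: f = (1/2)^(39/48) ≈ 0.5694; Cmin,ss = (1716/109)·f/(1−f) ≈ 20.818 μg/mL.
Regimen B: f = (1/2)^(189/48) ≈ 0.0653; Cmin,ss = (415/109)·f/(1−f) ≈ 0.266 μg/mL.
Difference ≈ 20.818 − 0.266 ≈ 20.552 μg/mL.

20.6 μg/mL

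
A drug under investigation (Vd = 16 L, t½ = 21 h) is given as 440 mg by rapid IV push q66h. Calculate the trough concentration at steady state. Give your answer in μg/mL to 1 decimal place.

3.5 μg/mL

τ/t½ = 66/21 ≈ 3.1429, so fraction remaining f = (1/2)^(66/21) ≈ 0.1132.
Accumulation ratio R = 1/(1 − f) ≈ 1/0.8868 ≈ 1.1276.
Each bolus raises the concentration by D/Vd = 440/16 ≈ 27.500 μg/mL.
Steady-state peak Cmax,ss = C₀·R ≈ 27.500 × 1.1276 ≈ 31.009 μg/mL.
One interval later, Cmin,ss = Cmax,ss·e^(−kτ) ≈ 31.009 × 0.1132 ≈ 3.510 μg/mL.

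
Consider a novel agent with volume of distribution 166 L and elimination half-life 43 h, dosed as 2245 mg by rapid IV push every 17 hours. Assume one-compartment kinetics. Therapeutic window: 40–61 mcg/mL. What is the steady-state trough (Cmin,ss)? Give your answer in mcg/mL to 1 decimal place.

τ/t½ = 17/43 ≈ 0.39535, so fraction remaining f = (1/2)^(17/43) ≈ 0.7603.
Accumulation ratio R = 1/(1 − f) ≈ 1/0.2397 ≈ 4.1719.
Single-dose peak C₀ = D/Vd = 2245/166 ≈ 13.524 mcg/mL.
Steady-state peak Cmax,ss = C₀·R ≈ 13.524 × 4.1719 ≈ 56.421 mcg/mL.
One interval later, Cmin,ss = Cmax,ss·e^(−kτ) ≈ 56.421 × 0.7603 ≈ 42.897 mcg/mL.
Trough 42.9 mcg/mL vs MEC 40 mcg/mL: adequate.

42.9 mcg/mL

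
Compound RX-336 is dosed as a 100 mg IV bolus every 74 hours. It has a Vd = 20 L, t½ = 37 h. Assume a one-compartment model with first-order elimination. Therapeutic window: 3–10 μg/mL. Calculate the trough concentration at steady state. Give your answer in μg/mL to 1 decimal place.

1.7 μg/mL

τ = 74 h = 2 half-lives, so f = (1/2)^2 = 0.25.
Accumulation ratio R = 1/(1 − f) = 1/0.75 = 4/3.
Single-dose peak C₀ = D/Vd = 100/20 = 5 μg/mL.
Steady-state peak Cmax,ss = C₀·R = 5 × 4/3 ≈ 6.667 μg/mL.
Steady-state trough Cmin,ss = Cmax,ss·f ≈ 6.667 × 0.25 ≈ 1.667 μg/mL.
Trough 1.7 μg/mL vs MEC 3 μg/mL: subtherapeutic.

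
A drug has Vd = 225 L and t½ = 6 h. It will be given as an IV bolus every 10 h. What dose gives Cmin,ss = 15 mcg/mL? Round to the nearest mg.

τ/t½ = 10/6 ≈ 1.6667, so f = (1/2)^(10/6) ≈ 0.314980.
Cmin,ss = (D/Vd)·f/(1−f), so D = Cmin,ss·Vd·(1−f)/f.
D = 15 × 225 × (1−f)/f ≈ 15 × 225 × 2.17480 ≈ 7339.95 mg.

7340 mg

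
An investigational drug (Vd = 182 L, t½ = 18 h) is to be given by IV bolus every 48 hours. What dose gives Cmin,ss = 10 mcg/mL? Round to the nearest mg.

τ/t½ = 48/18 ≈ 2.6667, so f = (1/2)^(48/18) ≈ 0.157490.
Cmin,ss = (D/Vd)·f/(1−f), so D = Cmin,ss·Vd·(1−f)/f.
D = 10 × 182 × (1−f)/f ≈ 10 × 182 × 5.34961 ≈ 9736.29 mg.

9736 mg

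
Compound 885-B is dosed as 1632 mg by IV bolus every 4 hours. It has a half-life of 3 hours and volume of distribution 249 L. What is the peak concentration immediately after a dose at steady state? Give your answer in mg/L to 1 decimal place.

10.9 mg/L

τ/t½ = 4/3 ≈ 1.3333, so fraction remaining f = (1/2)^(4/3) ≈ 0.3969.
Accumulation ratio R = 1/(1 − f) ≈ 1/0.6031 ≈ 1.6581.
Single-dose peak C₀ = D/Vd = 1632/249 ≈ 6.554 mg/L.
Steady-state peak Cmax,ss = C₀·R ≈ 6.554 × 1.6581 ≈ 10.867 mg/L.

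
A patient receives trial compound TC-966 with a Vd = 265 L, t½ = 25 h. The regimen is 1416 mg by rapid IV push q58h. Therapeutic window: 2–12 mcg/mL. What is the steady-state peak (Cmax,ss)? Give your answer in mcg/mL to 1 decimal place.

6.7 mcg/mL

k = ln2/t½ = ln2/25 ≈ 0.027726 h⁻¹; fraction remaining f = e^(−kτ) = e^(−0.027726×58) ≈ 0.2003.
Accumulation ratio R = 1/(1 − f) ≈ 1/0.7997 ≈ 1.2505.
Each bolus raises the concentration by D/Vd = 1416/265 ≈ 5.343 mcg/mL.
Cmax,ss = C₀/(1 − f) ≈ 5.343/0.7997 ≈ 6.681 mcg/mL.
Peak 6.7 mcg/mL vs MTC 12 mcg/mL: below toxic threshold.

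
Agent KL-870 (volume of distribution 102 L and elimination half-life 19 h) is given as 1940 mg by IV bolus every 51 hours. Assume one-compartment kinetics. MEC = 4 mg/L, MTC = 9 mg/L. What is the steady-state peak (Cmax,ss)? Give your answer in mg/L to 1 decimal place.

22.5 mg/L

τ/t½ = 51/19 ≈ 2.6842, so fraction remaining f = (1/2)^(51/19) ≈ 0.1556.
At steady state, accumulation factor R = 1/(1 − e^(−kτ)) ≈ 1.1843.
Each bolus raises the concentration by D/Vd = 1940/102 ≈ 19.020 mg/L.
Steady-state peak Cmax,ss = C₀·R ≈ 19.020 × 1.1843 ≈ 22.525 mg/L.
Peak 22.5 mg/L vs MTC 9 mg/L: exceeds toxic threshold.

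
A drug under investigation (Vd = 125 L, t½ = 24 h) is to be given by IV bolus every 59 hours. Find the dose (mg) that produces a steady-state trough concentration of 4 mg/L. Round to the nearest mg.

τ/t½ = 59/24 ≈ 2.4583, so f = (1/2)^(59/24) ≈ 0.181957.
Cmin,ss = (D/Vd)·f/(1−f), so D = Cmin,ss·Vd·(1−f)/f.
D = 4 × 125 × (1−f)/f ≈ 4 × 125 × 4.49580 ≈ 2247.90 mg.

2248 mg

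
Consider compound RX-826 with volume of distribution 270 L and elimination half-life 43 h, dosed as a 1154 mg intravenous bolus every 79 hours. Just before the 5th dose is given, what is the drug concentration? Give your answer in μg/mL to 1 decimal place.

1.7 μg/mL

f = (1/2)^(τ/t½) = (1/2)^(79/43) ≈ 0.2799.
C₀ = D/Vd = 1154/270 ≈ 4.274 μg/mL.
Before the 5th dose, 4 doses have been given. Superposition: Cmin = C₀·(f + f² + … + f^4).
≈ 4.274 × (0.2799 + 0.0783 + 0.0219 + 0.0061) ≈ 4.274 × 0.3862 ≈ 1.651 μg/mL.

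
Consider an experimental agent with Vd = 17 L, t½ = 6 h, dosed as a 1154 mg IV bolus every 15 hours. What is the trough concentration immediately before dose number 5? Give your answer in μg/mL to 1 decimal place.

14.6 μg/mL

f = (1/2)^(τ/t½) = (1/2)^(15/6) ≈ 0.1768.
C₀ = D/Vd = 1154/17 ≈ 67.882 μg/mL.
Before the 5th dose, 4 doses have been given. Superposition: Cmin = C₀·(f + f² + … + f^4).
≈ 67.882 × (0.1768 + 0.0313 + 0.0055 + 0.0010) ≈ 67.882 × 0.2146 ≈ 14.567 μg/mL.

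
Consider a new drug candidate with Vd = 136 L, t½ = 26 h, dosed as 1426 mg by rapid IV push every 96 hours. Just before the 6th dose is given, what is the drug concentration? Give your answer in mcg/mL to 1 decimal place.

0.9 mcg/mL

f = (1/2)^(τ/t½) = (1/2)^(96/26) ≈ 0.0774.
C₀ = D/Vd = 1426/136 ≈ 10.485 mcg/mL.
Before the 6th dose, 5 doses have been given. Superposition: Cmin = C₀·(f + f² + … + f^5).
≈ 10.485 × (0.0774 + 0.0060 + 0.0005 + 0.0000 + 0.0000) ≈ 10.485 × 0.0839 ≈ 0.880 mcg/mL.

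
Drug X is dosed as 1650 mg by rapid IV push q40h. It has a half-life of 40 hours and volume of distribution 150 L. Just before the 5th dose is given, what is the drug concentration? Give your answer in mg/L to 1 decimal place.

10.3 mg/L

f = (1/2)^(τ/t½) = (1/2)^(40/40) ≈ 0.5000.
C₀ = D/Vd = 1650/150 ≈ 11.000 mg/L.
Before the 5th dose, 4 doses have been given. Superposition: Cmin = C₀·(f + f² + … + f^4).
≈ 11.000 × (0.5000 + 0.2500 + 0.1250 + 0.0625) ≈ 11.000 × 0.9375 ≈ 10.312 mg/L.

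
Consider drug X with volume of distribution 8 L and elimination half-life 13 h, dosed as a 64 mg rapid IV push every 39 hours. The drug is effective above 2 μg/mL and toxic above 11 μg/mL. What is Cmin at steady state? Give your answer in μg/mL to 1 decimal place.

The dosing interval is 3 half-lives, so f = 2^(−3) = 0.125.
Accumulation ratio R = 1/(1 − f) = 1/0.875 = 8/7.
Single-dose peak C₀ = D/Vd = 64/8 = 8 μg/mL.
Steady-state peak Cmax,ss = C₀·R = 8 × 8/7 ≈ 9.143 μg/mL.
Steady-state trough Cmin,ss = Cmax,ss·f ≈ 9.143 × 0.125 ≈ 1.143 μg/mL.
Trough 1.1 μg/mL vs MEC 2 μg/mL: subtherapeutic.

1.1 μg/mL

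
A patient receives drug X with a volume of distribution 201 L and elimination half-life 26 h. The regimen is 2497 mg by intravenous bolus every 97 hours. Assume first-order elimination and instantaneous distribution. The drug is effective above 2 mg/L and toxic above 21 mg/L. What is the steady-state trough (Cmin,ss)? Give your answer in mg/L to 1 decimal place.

Over one 97-h interval, 97/26 ≈ 3.7308 half-lives elapse, leaving f ≈ 0.0753 of each dose.
Each bolus raises the concentration by D/Vd = 2497/201 ≈ 12.423 mg/L.
Steady-state trough Cmin,ss = C₀·f/(1−f) ≈ 12.423 × 0.0753/0.9247 ≈ 1.012 mg/L.
Trough 1.0 mg/L vs MEC 2 mg/L: subtherapeutic.

1.0 mg/L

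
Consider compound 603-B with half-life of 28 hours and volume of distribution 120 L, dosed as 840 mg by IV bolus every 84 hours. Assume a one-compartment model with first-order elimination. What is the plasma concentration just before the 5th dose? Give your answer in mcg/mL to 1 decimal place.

1.0 mcg/mL

f = (1/2)^(τ/t½) = (1/2)^(84/28) ≈ 0.1250.
C₀ = D/Vd = 840/120 ≈ 7.000 mcg/mL.
Before the 5th dose, 4 doses have been given. Superposition: Cmin = C₀·(f + f² + … + f^4).
≈ 7.000 × (0.1250 + 0.0156 + 0.0020 + 0.0002) ≈ 7.000 × 0.1428 ≈ 1.000 mcg/mL.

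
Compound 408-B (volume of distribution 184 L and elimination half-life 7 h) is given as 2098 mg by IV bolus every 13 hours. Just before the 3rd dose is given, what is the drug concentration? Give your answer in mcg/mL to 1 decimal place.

4.0 mcg/mL

f = (1/2)^(τ/t½) = (1/2)^(13/7) ≈ 0.2760.
C₀ = D/Vd = 2098/184 ≈ 11.402 mcg/mL.
Before the 3rd dose, 2 doses have been given. Superposition: Cmin = C₀·(f + f²).
≈ 11.402 × (0.2760 + 0.0762) ≈ 11.402 × 0.3522 ≈ 4.016 mcg/mL.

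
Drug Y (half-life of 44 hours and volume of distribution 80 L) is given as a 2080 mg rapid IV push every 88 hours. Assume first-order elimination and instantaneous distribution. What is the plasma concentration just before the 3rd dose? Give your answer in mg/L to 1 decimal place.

f = (1/2)^(τ/t½) = (1/2)^(88/44) ≈ 0.2500.
C₀ = D/Vd = 2080/80 ≈ 26.000 mg/L.
Before the 3rd dose, 2 doses have been given. Superposition: Cmin = C₀·(f + f²).
≈ 26.000 × (0.2500 + 0.0625) ≈ 26.000 × 0.3125 ≈ 8.125 mg/L.

8.1 mg/L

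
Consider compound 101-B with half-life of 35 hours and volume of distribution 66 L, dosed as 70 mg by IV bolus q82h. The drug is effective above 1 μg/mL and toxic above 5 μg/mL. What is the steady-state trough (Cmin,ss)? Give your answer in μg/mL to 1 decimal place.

k = ln2/t½ = ln2/35 ≈ 0.019804 h⁻¹; fraction remaining f = e^(−kτ) = e^(−0.019804×82) ≈ 0.1971.
Accumulation ratio R = 1/(1 − f) ≈ 1/0.8029 ≈ 1.2455.
Single-dose peak C₀ = D/Vd = 70/66 ≈ 1.061 μg/mL.
Steady-state peak Cmax,ss = C₀·R ≈ 1.061 × 1.2455 ≈ 1.321 μg/mL.
One interval later, Cmin,ss = Cmax,ss·e^(−kτ) ≈ 1.321 × 0.1971 ≈ 0.260 μg/mL.
Trough 0.3 μg/mL vs MEC 1 μg/mL: subtherapeutic.

0.3 μg/mL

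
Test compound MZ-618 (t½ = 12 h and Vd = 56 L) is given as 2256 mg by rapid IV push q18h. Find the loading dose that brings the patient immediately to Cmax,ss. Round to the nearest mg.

f = (1/2)^(18/12) ≈ 0.353553; accumulation ratio R = 1/(1−f) ≈ 1.54692.
Loading dose to hit Cmax,ss on first dose: D_load = D_maint·R ≈ 2256 × 1.54692 ≈ 3489.85 mg.

3490 mg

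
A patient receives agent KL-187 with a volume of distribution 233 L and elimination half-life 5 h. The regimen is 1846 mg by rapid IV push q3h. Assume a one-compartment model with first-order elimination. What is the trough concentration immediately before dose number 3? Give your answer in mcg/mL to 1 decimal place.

f = (1/2)^(τ/t½) = (1/2)^(3/5) ≈ 0.6598.
C₀ = D/Vd = 1846/233 ≈ 7.923 mcg/mL.
Before the 3rd dose, 2 doses have been given. Superposition: Cmin = C₀·(f + f²).
≈ 7.923 × (0.6598 + 0.4353) ≈ 7.923 × 1.0951 ≈ 8.676 mcg/mL.

8.7 mcg/mL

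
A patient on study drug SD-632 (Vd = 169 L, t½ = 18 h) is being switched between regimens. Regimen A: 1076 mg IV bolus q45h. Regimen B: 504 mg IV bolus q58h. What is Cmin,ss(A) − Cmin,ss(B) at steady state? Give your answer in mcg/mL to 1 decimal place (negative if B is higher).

1.0 mcg/mL

Regimen A: f = (1/2)^(45/18) ≈ 0.1768; Cmin,ss = (1076/169)·f/(1−f) ≈ 1.367 mcg/mL.
Regimen B: f = (1/2)^(58/18) ≈ 0.1072; Cmin,ss = (504/169)·f/(1−f) ≈ 0.358 mcg/mL.
Difference ≈ 1.367 − 0.358 ≈ 1.009 mcg/mL.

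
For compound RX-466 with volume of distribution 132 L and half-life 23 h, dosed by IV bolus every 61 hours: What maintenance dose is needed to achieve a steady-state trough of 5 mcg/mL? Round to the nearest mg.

τ/t½ = 61/23 ≈ 2.6522, so f = (1/2)^(61/23) ≈ 0.159080.
Cmin,ss = (D/Vd)·f/(1−f), so D = Cmin,ss·Vd·(1−f)/f.
D = 5 × 132 × (1−f)/f ≈ 5 × 132 × 5.28615 ≈ 3488.86 mg.

3489 mg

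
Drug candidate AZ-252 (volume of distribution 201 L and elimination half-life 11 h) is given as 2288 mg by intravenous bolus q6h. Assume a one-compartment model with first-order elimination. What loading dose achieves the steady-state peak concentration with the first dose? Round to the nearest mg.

f = (1/2)^(6/11) ≈ 0.685175; accumulation ratio R = 1/(1−f) ≈ 3.17637.
Loading dose to hit Cmax,ss on first dose: D_load = D_maint·R ≈ 2288 × 3.17637 ≈ 7267.53 mg.

7268 mg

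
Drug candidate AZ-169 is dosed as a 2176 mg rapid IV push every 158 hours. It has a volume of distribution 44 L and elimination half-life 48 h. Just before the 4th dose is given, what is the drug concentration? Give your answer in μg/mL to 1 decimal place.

5.6 μg/mL

f = (1/2)^(τ/t½) = (1/2)^(158/48) ≈ 0.1021.
C₀ = D/Vd = 2176/44 ≈ 49.455 μg/mL.
Before the 4th dose, 3 doses have been given. Superposition: Cmin = C₀·(f + f² + … + f^3).
≈ 49.455 × (0.1021 + 0.0104 + 0.0011) ≈ 49.455 × 0.1136 ≈ 5.618 μg/mL.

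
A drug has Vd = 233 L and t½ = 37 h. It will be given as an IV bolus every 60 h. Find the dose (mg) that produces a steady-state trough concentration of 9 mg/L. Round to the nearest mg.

4356 mg

τ/t½ = 60/37 ≈ 1.6216, so f = (1/2)^(60/37) ≈ 0.324970.
Cmin,ss = (D/Vd)·f/(1−f), so D = Cmin,ss·Vd·(1−f)/f.
D = 9 × 233 × (1−f)/f ≈ 9 × 233 × 2.07721 ≈ 4355.91 mg.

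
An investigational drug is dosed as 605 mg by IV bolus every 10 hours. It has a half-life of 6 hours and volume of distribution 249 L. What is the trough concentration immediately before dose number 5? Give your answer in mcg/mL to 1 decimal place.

f = (1/2)^(τ/t½) = (1/2)^(10/6) ≈ 0.3150.
C₀ = D/Vd = 605/249 ≈ 2.430 mcg/mL.
Before the 5th dose, 4 doses have been given. Superposition: Cmin = C₀·(f + f² + … + f^4).
≈ 2.430 × (0.3150 + 0.0992 + 0.0313 + 0.0098) ≈ 2.430 × 0.4553 ≈ 1.106 mcg/mL.

1.1 mcg/mL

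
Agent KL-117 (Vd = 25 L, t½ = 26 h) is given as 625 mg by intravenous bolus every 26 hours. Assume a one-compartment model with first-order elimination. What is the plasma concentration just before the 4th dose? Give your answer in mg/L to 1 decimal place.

21.9 mg/L

f = (1/2)^(τ/t½) = (1/2)^(26/26) ≈ 0.5000.
C₀ = D/Vd = 625/25 ≈ 25.000 mg/L.
Before the 4th dose, 3 doses have been given. Superposition: Cmin = C₀·(f + f² + … + f^3).
≈ 25.000 × (0.5000 + 0.2500 + 0.1250) ≈ 25.000 × 0.8750 ≈ 21.875 mg/L.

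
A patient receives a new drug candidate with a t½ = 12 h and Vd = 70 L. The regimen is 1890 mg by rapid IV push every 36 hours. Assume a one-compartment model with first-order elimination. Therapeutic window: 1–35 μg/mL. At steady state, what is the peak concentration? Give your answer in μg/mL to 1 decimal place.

30.9 μg/mL

The dosing interval is 3 half-lives, so f = 2^(−3) = 0.125.
At steady state, R = 1/(1 − 0.125) = 8/7.
Single-dose peak C₀ = D/Vd = 1890/70 = 27 μg/mL.
Steady-state peak Cmax,ss = C₀·R = 27 × 8/7 ≈ 30.857 μg/mL.
Peak 30.9 μg/mL vs MTC 35 μg/mL: below toxic threshold.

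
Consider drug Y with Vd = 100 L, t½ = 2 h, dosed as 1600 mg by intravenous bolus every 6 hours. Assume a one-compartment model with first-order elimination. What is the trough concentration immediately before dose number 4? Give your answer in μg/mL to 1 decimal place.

f = (1/2)^(τ/t½) = (1/2)^(6/2) ≈ 0.1250.
C₀ = D/Vd = 1600/100 ≈ 16.000 μg/mL.
Before the 4th dose, 3 doses have been given. Superposition: Cmin = C₀·(f + f² + … + f^3).
≈ 16.000 × (0.1250 + 0.0156 + 0.0020) ≈ 16.000 × 0.1426 ≈ 2.282 μg/mL.

2.3 μg/mL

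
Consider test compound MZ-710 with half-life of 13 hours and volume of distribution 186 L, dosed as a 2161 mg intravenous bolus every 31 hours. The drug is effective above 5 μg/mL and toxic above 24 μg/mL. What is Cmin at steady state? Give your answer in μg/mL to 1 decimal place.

τ/t½ = 31/13 ≈ 2.3846, so fraction remaining f = (1/2)^(31/13) ≈ 0.1915.
At steady state, accumulation factor R = 1/(1 − e^(−kτ)) ≈ 1.2369.
Single-dose peak C₀ = D/Vd = 2161/186 ≈ 11.618 μg/mL.
Cmax,ss = C₀/(1 − f) ≈ 11.618/0.8085 ≈ 14.370 μg/mL.
Steady-state trough Cmin,ss = Cmax,ss·f ≈ 14.370 × 0.1915 ≈ 2.752 μg/mL.
Trough 2.8 μg/mL vs MEC 5 μg/mL: subtherapeutic.

2.8 μg/mL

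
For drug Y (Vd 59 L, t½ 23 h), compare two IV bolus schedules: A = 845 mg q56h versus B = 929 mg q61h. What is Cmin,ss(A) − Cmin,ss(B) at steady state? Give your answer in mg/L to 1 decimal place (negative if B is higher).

0.3 mg/L

Regimen A: f = (1/2)^(56/23) ≈ 0.1850; Cmin,ss = (845/59)·f/(1−f) ≈ 3.251 mg/L.
Regimen B: f = (1/2)^(61/23) ≈ 0.1591; Cmin,ss = (929/59)·f/(1−f) ≈ 2.979 mg/L.
Difference ≈ 3.251 − 2.979 ≈ 0.272 mg/L.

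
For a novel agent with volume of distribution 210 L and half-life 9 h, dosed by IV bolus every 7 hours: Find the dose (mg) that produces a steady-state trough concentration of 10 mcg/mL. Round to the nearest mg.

1500 mg

τ/t½ = 7/9 ≈ 0.77778, so f = (1/2)^(7/9) ≈ 0.583265.
Cmin,ss = (D/Vd)·f/(1−f), so D = Cmin,ss·Vd·(1−f)/f.
D = 10 × 210 × (1−f)/f ≈ 10 × 210 × 0.71449 ≈ 1500.43 mg.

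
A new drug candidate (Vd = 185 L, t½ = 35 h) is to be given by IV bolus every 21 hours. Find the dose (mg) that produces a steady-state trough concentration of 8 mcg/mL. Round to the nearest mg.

763 mg

τ/t½ = 21/35 ≈ 0.6, so f = (1/2)^(21/35) ≈ 0.659754.
Cmin,ss = (D/Vd)·f/(1−f), so D = Cmin,ss·Vd·(1−f)/f.
D = 8 × 185 × (1−f)/f ≈ 8 × 185 × 0.51572 ≈ 763.27 mg.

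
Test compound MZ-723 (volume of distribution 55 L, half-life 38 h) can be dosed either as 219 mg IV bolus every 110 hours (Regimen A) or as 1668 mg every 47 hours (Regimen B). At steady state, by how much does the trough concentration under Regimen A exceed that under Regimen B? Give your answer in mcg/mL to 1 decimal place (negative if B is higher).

-21.7 mcg/mL

Regimen A: f = (1/2)^(110/38) ≈ 0.1345; Cmin,ss = (219/55)·f/(1−f) ≈ 0.619 mcg/mL.
Regimen B: f = (1/2)^(47/38) ≈ 0.4243; Cmin,ss = (1668/55)·f/(1−f) ≈ 22.352 mcg/mL.
Difference ≈ 0.619 − 22.352 ≈ -21.733 mcg/mL.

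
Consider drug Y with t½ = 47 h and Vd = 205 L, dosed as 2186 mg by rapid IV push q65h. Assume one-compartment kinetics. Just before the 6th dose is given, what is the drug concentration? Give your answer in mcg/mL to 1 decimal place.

f = (1/2)^(τ/t½) = (1/2)^(65/47) ≈ 0.3834.
C₀ = D/Vd = 2186/205 ≈ 10.663 mcg/mL.
Before the 6th dose, 5 doses have been given. Superposition: Cmin = C₀·(f + f² + … + f^5).
≈ 10.663 × (0.3834 + 0.1470 + 0.0564 + 0.0216 + 0.0083) ≈ 10.663 × 0.6167 ≈ 6.576 mcg/mL.

6.6 mcg/mL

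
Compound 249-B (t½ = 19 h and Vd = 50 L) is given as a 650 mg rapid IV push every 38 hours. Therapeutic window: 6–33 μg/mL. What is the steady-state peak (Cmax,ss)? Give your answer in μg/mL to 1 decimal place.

17.3 μg/mL

The dosing interval is 2 half-lives, so f = 2^(−2) = 0.25.
Accumulation ratio R = 1/(1 − f) = 1/0.75 = 4/3.
Single-dose peak C₀ = D/Vd = 650/50 = 13 μg/mL.
Steady-state peak Cmax,ss = C₀·R = 13 × 4/3 ≈ 17.333 μg/mL.
Peak 17.3 μg/mL vs MTC 33 μg/mL: below toxic threshold.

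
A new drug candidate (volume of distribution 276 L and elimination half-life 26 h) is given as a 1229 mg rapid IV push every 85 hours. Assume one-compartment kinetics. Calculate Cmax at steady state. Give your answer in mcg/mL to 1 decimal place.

5.0 mcg/mL

Over one 85-h interval, 85/26 ≈ 3.2692 half-lives elapse, leaving f ≈ 0.1037 of each dose.
Accumulation ratio R = 1/(1 − f) ≈ 1/0.8963 ≈ 1.1157.
Single-dose peak C₀ = D/Vd = 1229/276 ≈ 4.453 mcg/mL.
Steady-state peak Cmax,ss = C₀·R ≈ 4.453 × 1.1157 ≈ 4.968 mcg/mL.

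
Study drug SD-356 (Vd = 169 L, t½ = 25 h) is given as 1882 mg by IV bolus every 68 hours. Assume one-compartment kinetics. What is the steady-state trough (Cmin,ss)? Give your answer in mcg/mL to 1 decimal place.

Over one 68-h interval, 68/25 ≈ 2.72 half-lives elapse, leaving f ≈ 0.1518 of each dose.
Accumulation ratio R = 1/(1 − f) ≈ 1/0.8482 ≈ 1.1790.
Each bolus raises the concentration by D/Vd = 1882/169 ≈ 11.136 mcg/mL.
Cmax,ss = C₀/(1 − f) ≈ 11.136/0.8482 ≈ 13.129 mcg/mL.
One interval later, Cmin,ss = Cmax,ss·e^(−kτ) ≈ 13.129 × 0.1518 ≈ 1.993 mcg/mL.

2.0 mcg/mL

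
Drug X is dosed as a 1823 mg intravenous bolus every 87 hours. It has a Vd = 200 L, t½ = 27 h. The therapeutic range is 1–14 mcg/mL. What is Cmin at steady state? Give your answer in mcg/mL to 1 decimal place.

1.1 mcg/mL

k = ln2/t½ = ln2/27 ≈ 0.025672 h⁻¹; fraction remaining f = e^(−kτ) = e^(−0.025672×87) ≈ 0.1072.
Each bolus raises the concentration by D/Vd = 1823/200 ≈ 9.115 mcg/mL.
Steady-state trough Cmin,ss = C₀·f/(1−f) ≈ 9.115 × 0.1072/0.8928 ≈ 1.094 mcg/mL.
Trough 1.1 mcg/mL vs MEC 1 mcg/mL: adequate.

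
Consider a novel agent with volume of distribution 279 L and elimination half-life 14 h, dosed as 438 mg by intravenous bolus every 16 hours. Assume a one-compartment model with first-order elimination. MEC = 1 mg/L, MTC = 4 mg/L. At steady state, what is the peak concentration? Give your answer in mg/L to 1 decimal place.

2.9 mg/L

k = ln2/t½ = ln2/14 ≈ 0.049511 h⁻¹; fraction remaining f = e^(−kτ) = e^(−0.049511×16) ≈ 0.4529.
Accumulation ratio R = 1/(1 − f) ≈ 1/0.5471 ≈ 1.8278.
Each bolus raises the concentration by D/Vd = 438/279 ≈ 1.570 mg/L.
Steady-state peak Cmax,ss = C₀·R ≈ 1.570 × 1.8278 ≈ 2.870 mg/L.
Peak 2.9 mg/L vs MTC 4 mg/L: below toxic threshold.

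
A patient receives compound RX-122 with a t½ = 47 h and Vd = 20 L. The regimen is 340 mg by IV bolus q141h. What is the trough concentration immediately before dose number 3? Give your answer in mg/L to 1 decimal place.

f = (1/2)^(τ/t½) = (1/2)^(141/47) ≈ 0.1250.
C₀ = D/Vd = 340/20 ≈ 17.000 mg/L.
Before the 3rd dose, 2 doses have been given. Superposition: Cmin = C₀·(f + f²).
≈ 17.000 × (0.1250 + 0.0156) ≈ 17.000 × 0.1406 ≈ 2.390 mg/L.

2.4 mg/L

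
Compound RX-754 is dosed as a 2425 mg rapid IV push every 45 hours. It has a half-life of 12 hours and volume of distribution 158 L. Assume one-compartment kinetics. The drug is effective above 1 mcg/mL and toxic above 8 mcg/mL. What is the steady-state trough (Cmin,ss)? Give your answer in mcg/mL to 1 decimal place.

1.2 mcg/mL

τ/t½ = 45/12 ≈ 3.75, so fraction remaining f = (1/2)^(45/12) ≈ 0.0743.
Single-dose peak C₀ = D/Vd = 2425/158 ≈ 15.348 mcg/mL.
Steady-state trough Cmin,ss = C₀·f/(1−f) ≈ 15.348 × 0.0743/0.9257 ≈ 1.232 mcg/mL.
Trough 1.2 mcg/mL vs MEC 1 mcg/mL: adequate.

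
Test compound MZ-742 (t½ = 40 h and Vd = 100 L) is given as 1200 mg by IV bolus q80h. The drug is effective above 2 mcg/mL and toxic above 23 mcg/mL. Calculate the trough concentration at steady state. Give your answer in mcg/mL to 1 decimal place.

τ = 80 h = 2 half-lives, so f = (1/2)^2 = 0.25.
At steady state, R = 1/(1 − 0.25) = 4/3.
Single-dose peak C₀ = D/Vd = 1200/100 = 12 mcg/mL.
Steady-state peak Cmax,ss = C₀·R = 12 × 4/3 ≈ 16.000 mcg/mL.
Steady-state trough Cmin,ss = Cmax,ss·f ≈ 16.000 × 0.25 ≈ 4.000 mcg/mL.
Trough 4.0 mcg/mL vs MEC 2 mcg/mL: adequate.

4.0 mcg/mL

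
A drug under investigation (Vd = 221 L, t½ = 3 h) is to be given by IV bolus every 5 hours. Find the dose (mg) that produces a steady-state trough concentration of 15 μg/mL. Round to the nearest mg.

τ/t½ = 5/3 ≈ 1.6667, so f = (1/2)^(5/3) ≈ 0.314980.
Cmin,ss = (D/Vd)·f/(1−f), so D = Cmin,ss·Vd·(1−f)/f.
D = 15 × 221 × (1−f)/f ≈ 15 × 221 × 2.17480 ≈ 7209.46 mg.

7209 mg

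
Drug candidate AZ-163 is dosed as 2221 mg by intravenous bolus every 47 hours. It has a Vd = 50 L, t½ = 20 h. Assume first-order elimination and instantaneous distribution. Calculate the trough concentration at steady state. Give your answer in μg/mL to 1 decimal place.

10.8 μg/mL

k = ln2/t½ = ln2/20 ≈ 0.034657 h⁻¹; fraction remaining f = e^(−kτ) = e^(−0.034657×47) ≈ 0.1961.
Each bolus raises the concentration by D/Vd = 2221/50 ≈ 44.420 μg/mL.
Steady-state trough Cmin,ss = C₀·f/(1−f) ≈ 44.420 × 0.1961/0.8039 ≈ 10.836 μg/mL.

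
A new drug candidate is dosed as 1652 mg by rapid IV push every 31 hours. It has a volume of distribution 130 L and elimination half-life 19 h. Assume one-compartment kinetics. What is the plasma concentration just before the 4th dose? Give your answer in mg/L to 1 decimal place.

5.9 mg/L

f = (1/2)^(τ/t½) = (1/2)^(31/19) ≈ 0.3227.
C₀ = D/Vd = 1652/130 ≈ 12.708 mg/L.
Before the 4th dose, 3 doses have been given. Superposition: Cmin = C₀·(f + f² + … + f^3).
≈ 12.708 × (0.3227 + 0.1041 + 0.0336) ≈ 12.708 × 0.4604 ≈ 5.851 mg/L.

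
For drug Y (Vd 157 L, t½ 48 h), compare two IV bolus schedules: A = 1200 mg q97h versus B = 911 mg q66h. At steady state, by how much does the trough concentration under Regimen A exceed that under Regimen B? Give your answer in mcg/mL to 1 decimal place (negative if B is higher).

Regimen A: f = (1/2)^(97/48) ≈ 0.2464; Cmin,ss = (1200/157)·f/(1−f) ≈ 2.499 mcg/mL.
Regimen B: f = (1/2)^(66/48) ≈ 0.3856; Cmin,ss = (911/157)·f/(1−f) ≈ 3.642 mcg/mL.
Difference ≈ 2.499 − 3.642 ≈ -1.143 mcg/mL.

-1.1 mcg/mL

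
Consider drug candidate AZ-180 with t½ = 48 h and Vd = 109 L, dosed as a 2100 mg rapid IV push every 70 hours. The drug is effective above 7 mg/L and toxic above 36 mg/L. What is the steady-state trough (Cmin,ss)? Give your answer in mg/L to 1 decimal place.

Over one 70-h interval, 70/48 ≈ 1.4583 half-lives elapse, leaving f ≈ 0.3639 of each dose.
Single-dose peak C₀ = D/Vd = 2100/109 ≈ 19.266 mg/L.
Steady-state trough Cmin,ss = C₀·f/(1−f) ≈ 19.266 × 0.3639/0.6361 ≈ 11.022 mg/L.
Trough 11.0 mg/L vs MEC 7 mg/L: adequate.

11.0 mg/L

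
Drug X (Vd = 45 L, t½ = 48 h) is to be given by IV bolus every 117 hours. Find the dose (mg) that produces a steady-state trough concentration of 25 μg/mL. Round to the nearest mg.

4969 mg

τ/t½ = 117/48 ≈ 2.4375, so f = (1/2)^(117/48) ≈ 0.184603.
Cmin,ss = (D/Vd)·f/(1−f), so D = Cmin,ss·Vd·(1−f)/f.
D = 25 × 45 × (1−f)/f ≈ 25 × 45 × 4.41703 ≈ 4969.16 mg.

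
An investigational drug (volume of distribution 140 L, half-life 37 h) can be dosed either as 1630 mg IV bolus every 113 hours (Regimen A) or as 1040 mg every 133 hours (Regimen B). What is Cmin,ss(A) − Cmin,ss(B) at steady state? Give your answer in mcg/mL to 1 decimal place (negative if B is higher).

Regimen A: f = (1/2)^(113/37) ≈ 0.1204; Cmin,ss = (1630/140)·f/(1−f) ≈ 1.594 mcg/mL.
Regimen B: f = (1/2)^(133/37) ≈ 0.0828; Cmin,ss = (1040/140)·f/(1−f) ≈ 0.671 mcg/mL.
Difference ≈ 1.594 − 0.671 ≈ 0.923 mcg/mL.

0.9 mcg/mL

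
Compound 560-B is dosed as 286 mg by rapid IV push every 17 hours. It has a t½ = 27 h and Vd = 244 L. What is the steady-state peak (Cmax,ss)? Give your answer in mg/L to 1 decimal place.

Over one 17-h interval, 17/27 ≈ 0.62963 half-lives elapse, leaving f ≈ 0.6463 of each dose.
At steady state, accumulation factor R = 1/(1 − e^(−kτ)) ≈ 2.8273.
Single-dose peak C₀ = D/Vd = 286/244 ≈ 1.172 mg/L.
Steady-state peak Cmax,ss = C₀·R ≈ 1.172 × 2.8273 ≈ 3.314 mg/L.

3.3 mg/L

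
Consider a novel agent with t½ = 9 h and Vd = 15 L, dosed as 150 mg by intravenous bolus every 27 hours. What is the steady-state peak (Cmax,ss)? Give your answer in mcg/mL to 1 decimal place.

11.4 mcg/mL

τ = 27 h = 3 half-lives, so f = (1/2)^3 = 0.125.
Accumulation ratio R = 1/(1 − f) = 1/0.875 = 8/7.
Single-dose peak C₀ = D/Vd = 150/15 = 10 mcg/mL.
Steady-state peak Cmax,ss = C₀·R = 10 × 8/7 ≈ 11.429 mcg/mL.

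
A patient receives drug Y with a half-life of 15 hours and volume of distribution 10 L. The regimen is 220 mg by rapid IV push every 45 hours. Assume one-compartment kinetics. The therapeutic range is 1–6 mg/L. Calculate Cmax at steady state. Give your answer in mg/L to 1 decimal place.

25.1 mg/L

τ = 45 h = 3 half-lives, so f = (1/2)^3 = 0.125.
At steady state, R = 1/(1 − 0.125) = 8/7.
Single-dose peak C₀ = D/Vd = 220/10 = 22 mg/L.
Steady-state peak Cmax,ss = C₀·R = 22 × 8/7 ≈ 25.143 mg/L.
Peak 25.1 mg/L vs MTC 6 mg/L: exceeds toxic threshold.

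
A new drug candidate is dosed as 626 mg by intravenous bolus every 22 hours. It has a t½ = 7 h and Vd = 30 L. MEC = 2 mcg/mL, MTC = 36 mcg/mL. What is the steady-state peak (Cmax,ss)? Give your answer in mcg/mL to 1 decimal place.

Over one 22-h interval, 22/7 ≈ 3.1429 half-lives elapse, leaving f ≈ 0.1132 of each dose.
Accumulation ratio R = 1/(1 − f) ≈ 1/0.8868 ≈ 1.1276.
Each bolus raises the concentration by D/Vd = 626/30 ≈ 20.867 mcg/mL.
Cmax,ss = C₀/(1 − f) ≈ 20.867/0.8868 ≈ 23.531 mcg/mL.
Peak 23.5 mcg/mL vs MTC 36 mcg/mL: below toxic threshold.

23.5 mcg/mL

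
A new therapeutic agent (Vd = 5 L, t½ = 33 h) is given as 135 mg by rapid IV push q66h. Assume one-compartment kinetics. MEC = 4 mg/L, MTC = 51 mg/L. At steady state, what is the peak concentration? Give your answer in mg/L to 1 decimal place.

The dosing interval is 2 half-lives, so f = 2^(−2) = 0.25.
Accumulation ratio R = 1/(1 − f) = 1/0.75 = 4/3.
Single-dose peak C₀ = D/Vd = 135/5 = 27 mg/L.
Steady-state peak Cmax,ss = C₀·R = 27 × 4/3 ≈ 36.000 mg/L.
Peak 36.0 mg/L vs MTC 51 mg/L: below toxic threshold.

36.0 mg/L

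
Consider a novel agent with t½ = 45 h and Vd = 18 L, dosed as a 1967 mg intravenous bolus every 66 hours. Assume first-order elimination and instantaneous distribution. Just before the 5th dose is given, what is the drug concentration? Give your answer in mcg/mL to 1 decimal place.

f = (1/2)^(τ/t½) = (1/2)^(66/45) ≈ 0.3618.
C₀ = D/Vd = 1967/18 ≈ 109.278 mcg/mL.
Before the 5th dose, 4 doses have been given. Superposition: Cmin = C₀·(f + f² + … + f^4).
≈ 109.278 × (0.3618 + 0.1309 + 0.0474 + 0.0171) ≈ 109.278 × 0.5572 ≈ 60.890 mcg/mL.

60.9 mcg/mL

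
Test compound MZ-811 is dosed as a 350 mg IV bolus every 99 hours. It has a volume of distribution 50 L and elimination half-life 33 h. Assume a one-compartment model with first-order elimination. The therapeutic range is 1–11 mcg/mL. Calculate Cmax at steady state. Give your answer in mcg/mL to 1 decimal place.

8.0 mcg/mL

τ = 99 h = 3 half-lives, so f = (1/2)^3 = 0.125.
At steady state, R = 1/(1 − 0.125) = 8/7.
Single-dose peak C₀ = D/Vd = 350/50 = 7 mcg/mL.
Steady-state peak Cmax,ss = C₀·R = 7 × 8/7 ≈ 8.000 mcg/mL.
Peak 8.0 mcg/mL vs MTC 11 mcg/mL: below toxic threshold.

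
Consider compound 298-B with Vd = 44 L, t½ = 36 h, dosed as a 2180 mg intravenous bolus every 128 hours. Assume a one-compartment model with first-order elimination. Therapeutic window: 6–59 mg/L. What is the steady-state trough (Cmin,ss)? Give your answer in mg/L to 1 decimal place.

4.6 mg/L

τ/t½ = 128/36 ≈ 3.5556, so fraction remaining f = (1/2)^(128/36) ≈ 0.0850.
Single-dose peak C₀ = D/Vd = 2180/44 ≈ 49.545 mg/L.
Steady-state trough Cmin,ss = C₀·f/(1−f) ≈ 49.545 × 0.0850/0.9150 ≈ 4.603 mg/L.
Trough 4.6 mg/L vs MEC 6 mg/L: subtherapeutic.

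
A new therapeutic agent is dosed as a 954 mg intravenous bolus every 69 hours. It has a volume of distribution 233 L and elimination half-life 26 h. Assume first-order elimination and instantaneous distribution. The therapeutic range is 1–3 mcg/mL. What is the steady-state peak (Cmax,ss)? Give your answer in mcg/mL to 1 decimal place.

Over one 69-h interval, 69/26 ≈ 2.6538 half-lives elapse, leaving f ≈ 0.1589 of each dose.
At steady state, accumulation factor R = 1/(1 − e^(−kτ)) ≈ 1.1889.
Each bolus raises the concentration by D/Vd = 954/233 ≈ 4.094 mcg/mL.
Steady-state peak Cmax,ss = C₀·R ≈ 4.094 × 1.1889 ≈ 4.867 mcg/mL.
Peak 4.9 mcg/mL vs MTC 3 mcg/mL: exceeds toxic threshold.

4.9 mcg/mL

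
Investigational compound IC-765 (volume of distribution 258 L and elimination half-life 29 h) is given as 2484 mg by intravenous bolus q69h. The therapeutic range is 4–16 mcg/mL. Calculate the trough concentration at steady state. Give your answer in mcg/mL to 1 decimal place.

2.3 mcg/mL

Over one 69-h interval, 69/29 ≈ 2.3793 half-lives elapse, leaving f ≈ 0.1922 of each dose.
Accumulation ratio R = 1/(1 − f) ≈ 1/0.8078 ≈ 1.2379.
Single-dose peak C₀ = D/Vd = 2484/258 ≈ 9.628 mcg/mL.
Cmax,ss = C₀/(1 − f) ≈ 9.628/0.8078 ≈ 11.919 mcg/mL.
Steady-state trough Cmin,ss = Cmax,ss·f ≈ 11.919 × 0.1922 ≈ 2.291 mcg/mL.
Trough 2.3 mcg/mL vs MEC 4 mcg/mL: subtherapeutic.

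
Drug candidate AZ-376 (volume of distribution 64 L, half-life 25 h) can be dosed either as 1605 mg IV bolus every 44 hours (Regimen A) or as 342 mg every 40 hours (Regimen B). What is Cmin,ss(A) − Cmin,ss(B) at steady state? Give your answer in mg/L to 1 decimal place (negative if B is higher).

7.9 mg/L

Regimen A: f = (1/2)^(44/25) ≈ 0.2952; Cmin,ss = (1605/64)·f/(1−f) ≈ 10.504 mg/L.
Regimen B: f = (1/2)^(40/25) ≈ 0.3299; Cmin,ss = (342/64)·f/(1−f) ≈ 2.631 mg/L.
Difference ≈ 10.504 − 2.631 ≈ 7.873 mg/L.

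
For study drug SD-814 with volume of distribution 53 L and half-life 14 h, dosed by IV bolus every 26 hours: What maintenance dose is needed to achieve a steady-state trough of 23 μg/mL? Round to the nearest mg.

τ/t½ = 26/14 ≈ 1.8571, so f = (1/2)^(26/14) ≈ 0.276022.
Cmin,ss = (D/Vd)·f/(1−f), so D = Cmin,ss·Vd·(1−f)/f.
D = 23 × 53 × (1−f)/f ≈ 23 × 53 × 2.62290 ≈ 3197.32 mg.

3197 mg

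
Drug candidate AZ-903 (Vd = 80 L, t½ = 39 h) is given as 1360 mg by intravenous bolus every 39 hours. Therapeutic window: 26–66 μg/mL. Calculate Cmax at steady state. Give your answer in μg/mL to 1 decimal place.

34.0 μg/mL

The dosing interval is 1 half-life, so f = 2^(−1) = 0.5.
Accumulation ratio R = 1/(1 − f) = 1/0.5 = 2/1.
Single-dose peak C₀ = D/Vd = 1360/80 = 17 μg/mL.
Steady-state peak Cmax,ss = C₀·R = 17 × 2/1 ≈ 34.000 μg/mL.
Peak 34.0 μg/mL vs MTC 66 μg/mL: below toxic threshold.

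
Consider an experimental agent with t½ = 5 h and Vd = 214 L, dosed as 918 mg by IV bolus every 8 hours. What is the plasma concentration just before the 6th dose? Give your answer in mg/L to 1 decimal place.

2.1 mg/L

f = (1/2)^(τ/t½) = (1/2)^(8/5) ≈ 0.3299.
C₀ = D/Vd = 918/214 ≈ 4.290 mg/L.
Before the 6th dose, 5 doses have been given. Superposition: Cmin = C₀·(f + f² + … + f^5).
≈ 4.290 × (0.3299 + 0.1088 + 0.0359 + 0.0118 + 0.0039) ≈ 4.290 × 0.4903 ≈ 2.103 mg/L.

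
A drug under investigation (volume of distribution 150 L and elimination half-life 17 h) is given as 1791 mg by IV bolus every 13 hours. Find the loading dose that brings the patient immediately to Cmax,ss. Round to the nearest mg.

4353 mg

f = (1/2)^(13/17) ≈ 0.588573; accumulation ratio R = 1/(1−f) ≈ 2.43056.
Loading dose to hit Cmax,ss on first dose: D_load = D_maint·R ≈ 1791 × 2.43056 ≈ 4353.13 mg.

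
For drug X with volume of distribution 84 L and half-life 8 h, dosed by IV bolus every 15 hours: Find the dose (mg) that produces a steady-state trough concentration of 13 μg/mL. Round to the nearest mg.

τ/t½ = 15/8 ≈ 1.875, so f = (1/2)^(15/8) ≈ 0.272627.
Cmin,ss = (D/Vd)·f/(1−f), so D = Cmin,ss·Vd·(1−f)/f.
D = 13 × 84 × (1−f)/f ≈ 13 × 84 × 2.66802 ≈ 2913.48 mg.

2913 mg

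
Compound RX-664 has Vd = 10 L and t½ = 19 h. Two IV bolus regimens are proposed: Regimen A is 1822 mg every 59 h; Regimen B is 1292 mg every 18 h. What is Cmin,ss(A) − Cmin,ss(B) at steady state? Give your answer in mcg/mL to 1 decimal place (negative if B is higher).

Regimen A: f = (1/2)^(59/19) ≈ 0.1162; Cmin,ss = (1822/10)·f/(1−f) ≈ 23.955 mcg/mL.
Regimen B: f = (1/2)^(18/19) ≈ 0.5186; Cmin,ss = (1292/10)·f/(1−f) ≈ 139.184 mcg/mL.
Difference ≈ 23.955 − 139.184 ≈ -115.229 mcg/mL.

-115.2 mcg/mL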